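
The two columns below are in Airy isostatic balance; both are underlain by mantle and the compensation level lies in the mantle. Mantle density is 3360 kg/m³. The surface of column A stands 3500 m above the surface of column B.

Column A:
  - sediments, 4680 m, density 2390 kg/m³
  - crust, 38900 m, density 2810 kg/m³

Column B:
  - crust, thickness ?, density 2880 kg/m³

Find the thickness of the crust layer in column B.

Take the compensation level at the base of the deeper column (depth z_c below the surface of column A) and equate Σ ρ_i t_i down to z_c; mantle fills any gap and the z_c terms cancel.
Column A: 4680×2390 + 38900×2810 + (z_c − 43580)×3360
Column B: 3500×0 + x×2880 + (z_c − 3500 − 0 − x)×3360
The z_c×3360 term appears on both sides and cancels. Collect the known terms of each column as K = Σ(ρt)_known − 3360 × (depth of known layers): K_A = 120494200 − 3360×43580 = −25934600; K_B = 0 − 3360×(3500 + 0) = −11760000.
Balance: K_A = K_B − x×(3360 − 2880), so x = (K_B − K_A)/(3360 − 2880) = 14174600/480 = 29500 m.

29500 m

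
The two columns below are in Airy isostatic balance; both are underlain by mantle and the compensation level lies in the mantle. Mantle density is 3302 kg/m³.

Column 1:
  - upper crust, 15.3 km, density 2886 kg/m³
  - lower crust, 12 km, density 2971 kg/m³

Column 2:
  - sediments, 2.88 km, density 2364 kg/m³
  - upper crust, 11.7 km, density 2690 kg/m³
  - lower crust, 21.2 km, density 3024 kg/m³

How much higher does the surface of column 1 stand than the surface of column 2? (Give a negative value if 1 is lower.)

−1.64 km

For any compensation level in the mantle, the mantle terms cancel and isostasy reduces to e = (Σt_1 − Σt_2) − (Σ(ρt)_1 − Σ(ρt)_2) / ρ_m.
Σt_1 = 27.3 km; Σt_2 = 35.78 km; Σ(ρt)_1 = 79807.8; Σ(ρt)_2 = 102390.12 (in km·kg/m³).
e = (27.3 − 35.78) − (79807.8 − 102390.12) / 3302 = −1.64 km.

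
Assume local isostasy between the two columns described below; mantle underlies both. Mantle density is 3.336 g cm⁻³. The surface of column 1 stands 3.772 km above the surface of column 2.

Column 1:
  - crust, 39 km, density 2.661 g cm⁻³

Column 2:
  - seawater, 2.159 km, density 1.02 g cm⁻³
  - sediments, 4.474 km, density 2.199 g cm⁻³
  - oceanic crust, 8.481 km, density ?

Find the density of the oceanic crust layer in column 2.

Take the compensation level at the base of the deeper column (depth z_c below the surface of column 1) and equate Σ ρ_i t_i down to z_c; mantle fills any gap and the z_c terms cancel.
Column 1: 39×2.661 + (z_c − 39)×3.336
Column 2: 3.772×0 + 2.159×1.02 + 4.474×2.199 + 8.481×ρ + (z_c − 3.772 − 15.114)×3.336
The z_c×3.336 term appears on both sides and cancels. Collect the known terms of each column as K = Σ(ρt)_known − 3.336 × (depth of known layers): K_1 = 103.779 − 3.336×39 = −26.325; K_2 = 12.040506 − 3.336×(3.772 + 15.114) = −50.96319.
Balance: K_1 = K_2 + 8.481×ρ, so ρ = (K_1 − K_2)/8.481 = 24.6382/8.481 = 2.91 g cm⁻³.

2.91 g cm⁻³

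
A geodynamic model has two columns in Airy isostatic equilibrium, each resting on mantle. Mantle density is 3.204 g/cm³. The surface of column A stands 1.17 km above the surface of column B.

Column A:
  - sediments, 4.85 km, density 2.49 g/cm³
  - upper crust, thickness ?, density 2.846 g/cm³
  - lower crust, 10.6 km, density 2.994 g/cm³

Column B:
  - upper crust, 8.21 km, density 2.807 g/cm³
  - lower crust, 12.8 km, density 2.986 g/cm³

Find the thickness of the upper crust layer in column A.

11.5 km

Take the compensation level at the base of the deeper column (depth z_c below the surface of column A) and equate Σ ρ_i t_i down to z_c; mantle fills any gap and the z_c terms cancel.
Column A: 4.85×2.49 + x×2.846 + 10.6×2.994 + (z_c − 15.45 − x)×3.204
Column B: 1.17×0 + 8.21×2.807 + 12.8×2.986 + (z_c − 1.17 − 21.01)×3.204
The z_c×3.204 term appears on both sides and cancels. Collect the known terms of each column as K = Σ(ρt)_known − 3.204 × (depth of known layers): K_A = 43.8129 − 3.204×15.45 = −5.6889; K_B = 61.26627 − 3.204×(1.17 + 21.01) = −9.79845.
Balance: K_A − x×(3.204 − 2.846) = K_B, so x = (K_A − K_B)/(3.204 − 2.846) = 4.10955/0.358 = 11.5 km.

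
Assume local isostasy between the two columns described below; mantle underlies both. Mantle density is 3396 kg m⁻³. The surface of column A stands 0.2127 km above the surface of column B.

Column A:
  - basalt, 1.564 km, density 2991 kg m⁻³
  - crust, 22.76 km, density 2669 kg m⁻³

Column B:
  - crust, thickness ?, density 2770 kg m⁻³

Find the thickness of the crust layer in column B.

26.3 km

Take the compensation level at the base of the deeper column (depth z_c below the surface of column A) and equate Σ ρ_i t_i down to z_c; mantle fills any gap and the z_c terms cancel.
Column A: 1.564×2991 + 22.76×2669 + (z_c − 24.324)×3396
Column B: 0.2127×0 + x×2770 + (z_c − 0.2127 − 0 − x)×3396
The z_c×3396 term appears on both sides and cancels. Collect the known terms of each column as K = Σ(ρt)_known − 3396 × (depth of known layers): K_A = 65424.364 − 3396×24.324 = −17179.94; K_B = 0 − 3396×(0.2127 + 0) = −722.3292.
Balance: K_A = K_B − x×(3396 − 2770), so x = (K_B − K_A)/(3396 − 2770) = 16457.6/626 = 26.3 km.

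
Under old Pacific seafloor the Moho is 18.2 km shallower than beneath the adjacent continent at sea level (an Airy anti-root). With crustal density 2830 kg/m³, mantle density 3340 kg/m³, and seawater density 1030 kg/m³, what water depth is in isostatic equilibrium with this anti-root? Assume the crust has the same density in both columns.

Replacing a thickness d of crust by seawater at the top must be balanced by replacing crust with mantle at the base: d (ρ_c − ρ_w) = a (ρ_m − ρ_c).
d = a (ρ_m − ρ_c)/(ρ_c − ρ_w) = 18.2 km × 510/1800 = 5.16 km.

5.16 km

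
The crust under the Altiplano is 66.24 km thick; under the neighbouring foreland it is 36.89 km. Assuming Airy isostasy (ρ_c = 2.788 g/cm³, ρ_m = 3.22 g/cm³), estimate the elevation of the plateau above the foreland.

3.94 km

Excess crust Δ = 66.24 km − 36.89 km = 29.35 km, split between elevation h and root r with h + r = Δ.
Airy balance ρ_c h = (ρ_m − ρ_c) r gives r = h ρ_c/(ρ_m − ρ_c), so h (1 + ρ_c/(ρ_m − ρ_c)) = Δ, i.e. h = Δ (ρ_m − ρ_c)/ρ_m.
h = 29.35 km × 0.432/3.22 = 3.94 km.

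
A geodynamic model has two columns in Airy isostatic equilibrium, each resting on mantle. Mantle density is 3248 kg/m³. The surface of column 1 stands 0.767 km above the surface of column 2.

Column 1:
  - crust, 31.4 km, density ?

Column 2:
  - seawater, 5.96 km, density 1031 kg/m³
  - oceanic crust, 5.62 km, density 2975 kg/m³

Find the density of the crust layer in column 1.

2700 kg/m³

Take the compensation level at the base of the deeper column (depth z_c below the surface of column 1) and equate Σ ρ_i t_i down to z_c; mantle fills any gap and the z_c terms cancel.
Column 1: 31.4×ρ + (z_c − 31.4)×3248
Column 2: 0.767×0 + 5.96×1031 + 5.62×2975 + (z_c − 0.767 − 11.58)×3248
The z_c×3248 term appears on both sides and cancels. Collect the known terms of each column as K = Σ(ρt)_known − 3248 × (depth of known layers): K_1 = 0 − 3248×31.4 = −101987.2; K_2 = 22864.26 − 3248×(0.767 + 11.58) = −17238.796.
Balance: K_1 + 31.4×ρ = K_2, so ρ = (K_2 − K_1)/31.4 = 84748.4/31.4 = 2700 kg/m³.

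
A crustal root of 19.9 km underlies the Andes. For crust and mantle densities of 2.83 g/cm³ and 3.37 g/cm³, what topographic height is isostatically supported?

In Airy isostatic equilibrium: ρ_c h = (ρ_m − ρ_c) r.
h = r (ρ_m − ρ_c) / ρ_c = 19.9 km × (3.37 − 2.83) / 2.83 = 3.8 km.

3.8 km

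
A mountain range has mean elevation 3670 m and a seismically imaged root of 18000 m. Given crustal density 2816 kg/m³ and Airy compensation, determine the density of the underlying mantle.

3390 kg/m³

Airy balance: ρ_c h = (ρ_m − ρ_c) r → ρ_m = ρ_c (1 + h/r).
ρ_m = 2816 × (1 + 3670 m/18000 m) = 3390 kg/m³.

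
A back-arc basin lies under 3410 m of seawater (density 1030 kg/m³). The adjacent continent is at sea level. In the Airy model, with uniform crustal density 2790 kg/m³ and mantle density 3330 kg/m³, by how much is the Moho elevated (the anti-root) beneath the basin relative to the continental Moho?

11100 m

By Archimedes' principle applied to the lithosphere: replacing crust with seawater at the top is compensated by replacing crust with mantle at the base: d (ρ_c − ρ_w) = a (ρ_m − ρ_c).
a = d (ρ_c − ρ_w)/(ρ_m − ρ_c) = 3410 m × 1760/540 = 11100 m.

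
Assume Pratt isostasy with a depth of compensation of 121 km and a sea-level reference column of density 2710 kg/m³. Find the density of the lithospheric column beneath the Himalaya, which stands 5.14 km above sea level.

2600 kg/m³

Pratt balance: ρ_ref D = ρ (D + h).
ρ = ρ_ref D/(D + h) = 2710 × 121 km/(121 km + 5.14 km) = 2600 kg/m³.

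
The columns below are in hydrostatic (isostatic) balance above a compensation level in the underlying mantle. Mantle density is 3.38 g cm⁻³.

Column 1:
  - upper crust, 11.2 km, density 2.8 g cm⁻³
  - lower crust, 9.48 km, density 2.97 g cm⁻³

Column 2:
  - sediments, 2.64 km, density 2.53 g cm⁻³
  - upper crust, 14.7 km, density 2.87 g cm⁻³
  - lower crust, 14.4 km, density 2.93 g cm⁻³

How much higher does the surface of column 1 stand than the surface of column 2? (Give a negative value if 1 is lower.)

−1.73 km

For any compensation level in the mantle, the mantle terms cancel and isostasy reduces to e = (Σt_1 − Σt_2) − (Σ(ρt)_1 − Σ(ρt)_2) / ρ_m.
Σt_1 = 20.68 km; Σt_2 = 31.74 km; Σ(ρt)_1 = 59.5156; Σ(ρt)_2 = 91.0602 (in km·g cm⁻³).
e = (20.68 − 31.74) − (59.5156 − 91.0602) / 3.38 = −1.73 km.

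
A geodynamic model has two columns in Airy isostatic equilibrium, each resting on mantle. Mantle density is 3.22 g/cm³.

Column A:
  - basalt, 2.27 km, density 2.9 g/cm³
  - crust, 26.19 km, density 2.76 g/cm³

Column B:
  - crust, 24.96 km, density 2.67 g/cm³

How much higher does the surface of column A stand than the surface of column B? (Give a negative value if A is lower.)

For any compensation level in the mantle, the mantle terms cancel and isostasy reduces to e = (Σt_A − Σt_B) − (Σ(ρt)_A − Σ(ρt)_B) / ρ_m.
Σt_A = 28.46 km; Σt_B = 24.96 km; Σ(ρt)_A = 78.8674; Σ(ρt)_B = 66.6432 (in km·g/cm³).
e = (28.46 − 24.96) − (78.8674 − 66.6432) / 3.22 = −0.296 km.

−0.296 km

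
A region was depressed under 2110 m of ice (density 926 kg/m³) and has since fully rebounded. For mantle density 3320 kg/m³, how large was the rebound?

Removing the load lets mantle flow back in; uplift u satisfies ρ_ice t = ρ_m u.
u = t ρ_ice/ρ_m = 2110 m × 926/3320 = 589 m.

589 m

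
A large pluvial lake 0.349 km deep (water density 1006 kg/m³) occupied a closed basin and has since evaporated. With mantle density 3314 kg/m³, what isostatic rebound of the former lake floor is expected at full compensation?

u = d ρ_w/ρ_m = 0.349 km × 1006/3314 = 0.106 km.

0.106 km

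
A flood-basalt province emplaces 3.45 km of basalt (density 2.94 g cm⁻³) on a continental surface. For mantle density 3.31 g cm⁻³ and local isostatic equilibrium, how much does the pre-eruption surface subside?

3.06 km

Subaerial loading: s = t ρ_load / ρ_m.
s = 3.45 km × 2.94/3.31 = 3.06 km.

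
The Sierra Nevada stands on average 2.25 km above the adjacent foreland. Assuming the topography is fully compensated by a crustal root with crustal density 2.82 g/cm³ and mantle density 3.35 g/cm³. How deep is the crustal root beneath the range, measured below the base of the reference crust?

For local isostatic compensation: the weight of the topography is balanced by the buoyancy of the root, ρ_c h = (ρ_m − ρ_c) r.
r = h · ρ_c / (ρ_m − ρ_c) = 2.25 km × 2.82 / (3.35 − 2.82) = 12 km.

12 km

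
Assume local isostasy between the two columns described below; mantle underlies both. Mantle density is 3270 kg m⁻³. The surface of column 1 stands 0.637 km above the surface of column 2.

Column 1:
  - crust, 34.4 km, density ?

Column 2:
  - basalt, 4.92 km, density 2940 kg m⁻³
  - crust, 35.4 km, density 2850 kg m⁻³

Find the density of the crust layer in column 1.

Take the compensation level at the base of the deeper column (depth z_c below the surface of column 1) and equate Σ ρ_i t_i down to z_c; mantle fills any gap and the z_c terms cancel.
Column 1: 34.4×ρ + (z_c − 34.4)×3270
Column 2: 0.637×0 + 4.92×2940 + 35.4×2850 + (z_c − 0.637 − 40.32)×3270
The z_c×3270 term appears on both sides and cancels. Collect the known terms of each column as K = Σ(ρt)_known − 3270 × (depth of known layers): K_1 = 0 − 3270×34.4 = −112488; K_2 = 115354.8 − 3270×(0.637 + 40.32) = −18574.59.
Balance: K_1 + 34.4×ρ = K_2, so ρ = (K_2 − K_1)/34.4 = 93913.4/34.4 = 2730 kg m⁻³.

2730 kg m⁻³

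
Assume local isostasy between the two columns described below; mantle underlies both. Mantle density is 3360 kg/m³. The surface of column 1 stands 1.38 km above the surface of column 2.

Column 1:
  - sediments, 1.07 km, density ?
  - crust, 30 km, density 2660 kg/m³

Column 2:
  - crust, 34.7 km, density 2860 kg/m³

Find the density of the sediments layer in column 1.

2440 kg/m³

Take the compensation level at the base of the deeper column (depth z_c below the surface of column 1) and equate Σ ρ_i t_i down to z_c; mantle fills any gap and the z_c terms cancel.
Column 1: 1.07×ρ + 30×2660 + (z_c − 31.07)×3360
Column 2: 1.38×0 + 34.7×2860 + (z_c − 1.38 − 34.7)×3360
The z_c×3360 term appears on both sides and cancels. Collect the known terms of each column as K = Σ(ρt)_known − 3360 × (depth of known layers): K_1 = 79800 − 3360×31.07 = −24595.2; K_2 = 99242 − 3360×(1.38 + 34.7) = −21986.8.
Balance: K_1 + 1.07×ρ = K_2, so ρ = (K_2 − K_1)/1.07 = 2608.4/1.07 = 2440 kg/m³.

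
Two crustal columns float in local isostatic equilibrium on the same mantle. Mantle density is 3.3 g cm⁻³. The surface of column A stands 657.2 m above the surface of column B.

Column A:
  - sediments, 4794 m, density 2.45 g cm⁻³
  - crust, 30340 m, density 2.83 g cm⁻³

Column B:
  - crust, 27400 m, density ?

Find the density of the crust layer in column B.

2.71 g cm⁻³

Take the compensation level at the base of the deeper column (depth z_c below the surface of column A) and equate Σ ρ_i t_i down to z_c; mantle fills any gap and the z_c terms cancel.
Column A: 4794×2.45 + 30340×2.83 + (z_c − 35134)×3.3
Column B: 657.2×0 + 27400×ρ + (z_c − 657.2 − 27400)×3.3
The z_c×3.3 term appears on both sides and cancels. Collect the known terms of each column as K = Σ(ρt)_known − 3.3 × (depth of known layers): K_A = 97607.5 − 3.3×35134 = −18334.7; K_B = 0 − 3.3×(657.2 + 27400) = −92588.76.
Balance: K_A = K_B + 27400×ρ, so ρ = (K_A − K_B)/27400 = 74254.1/27400 = 2.71 g cm⁻³.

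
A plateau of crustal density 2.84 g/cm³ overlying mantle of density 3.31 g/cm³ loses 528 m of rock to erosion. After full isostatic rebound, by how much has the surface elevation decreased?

75 m

Rebound u = e ρ_c/ρ_m = 528 m × 2.84/3.31 = 453 m.
Net surface drop = e − u = 528 m − 453 m = e (ρ_m − ρ_c)/ρ_m = 75 m.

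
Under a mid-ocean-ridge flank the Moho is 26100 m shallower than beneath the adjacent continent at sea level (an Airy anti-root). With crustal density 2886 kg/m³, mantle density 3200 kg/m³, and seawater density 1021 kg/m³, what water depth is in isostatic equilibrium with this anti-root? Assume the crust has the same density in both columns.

Replacing a thickness d of crust by seawater at the top must be balanced by replacing crust with mantle at the base: d (ρ_c − ρ_w) = a (ρ_m − ρ_c).
d = a (ρ_m − ρ_c)/(ρ_c − ρ_w) = 26100 m × 314/1865 = 4390 m.

4390 m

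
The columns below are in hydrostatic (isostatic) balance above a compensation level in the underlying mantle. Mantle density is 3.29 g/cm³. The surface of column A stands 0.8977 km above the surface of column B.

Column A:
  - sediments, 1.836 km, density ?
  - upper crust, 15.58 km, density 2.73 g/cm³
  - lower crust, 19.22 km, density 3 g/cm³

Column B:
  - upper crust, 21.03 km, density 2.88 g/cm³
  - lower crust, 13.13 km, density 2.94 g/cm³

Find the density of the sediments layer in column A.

2.27 g/cm³

Take the compensation level at the base of the deeper column (depth z_c below the surface of column A) and equate Σ ρ_i t_i down to z_c; mantle fills any gap and the z_c terms cancel.
Column A: 1.836×ρ + 15.58×2.73 + 19.22×3 + (z_c − 36.636)×3.29
Column B: 0.8977×0 + 21.03×2.88 + 13.13×2.94 + (z_c − 0.8977 − 34.16)×3.29
The z_c×3.29 term appears on both sides and cancels. Collect the known terms of each column as K = Σ(ρt)_known − 3.29 × (depth of known layers): K_A = 100.1934 − 3.29×36.636 = −20.33904; K_B = 99.1686 − 3.29×(0.8977 + 34.16) = −16.171233.
Balance: K_A + 1.836×ρ = K_B, so ρ = (K_B − K_A)/1.836 = 4.16781/1.836 = 2.27 g/cm³.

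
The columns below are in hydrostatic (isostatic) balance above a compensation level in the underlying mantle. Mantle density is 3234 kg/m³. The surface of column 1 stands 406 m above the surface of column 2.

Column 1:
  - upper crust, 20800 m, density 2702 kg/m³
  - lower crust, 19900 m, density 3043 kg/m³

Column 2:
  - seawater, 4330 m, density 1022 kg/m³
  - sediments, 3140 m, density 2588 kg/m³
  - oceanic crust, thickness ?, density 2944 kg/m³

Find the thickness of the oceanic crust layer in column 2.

Take the compensation level at the base of the deeper column (depth z_c below the surface of column 1) and equate Σ ρ_i t_i down to z_c; mantle fills any gap and the z_c terms cancel.
Column 1: 20800×2702 + 19900×3043 + (z_c − 40700)×3234
Column 2: 406×0 + 4330×1022 + 3140×2588 + x×2944 + (z_c − 406 − 7470 − x)×3234
The z_c×3234 term appears on both sides and cancels. Collect the known terms of each column as K = Σ(ρt)_known − 3234 × (depth of known layers): K_1 = 116757300 − 3234×40700 = −14866500; K_2 = 12551580 − 3234×(406 + 7470) = −12919404.
Balance: K_1 = K_2 − x×(3234 − 2944), so x = (K_2 − K_1)/(3234 − 2944) = 1947100/290 = 6710 m.

6710 m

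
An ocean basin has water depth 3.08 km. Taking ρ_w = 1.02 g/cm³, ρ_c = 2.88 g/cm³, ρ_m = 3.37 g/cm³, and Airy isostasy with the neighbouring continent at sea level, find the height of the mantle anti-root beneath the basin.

Balancing pressure at the compensation depth: replacing crust with seawater at the top is compensated by replacing crust with mantle at the base: d (ρ_c − ρ_w) = a (ρ_m − ρ_c).
a = d (ρ_c − ρ_w)/(ρ_m − ρ_c) = 3.08 km × 1.86/0.49 = 11.7 km.

11.7 km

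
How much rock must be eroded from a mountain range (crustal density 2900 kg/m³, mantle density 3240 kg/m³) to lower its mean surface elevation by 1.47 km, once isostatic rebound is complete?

14 km

Net drop Δ = e − u = e − e ρ_c/ρ_m = e (ρ_m − ρ_c)/ρ_m.
e = Δ ρ_m/(ρ_m − ρ_c) = 1.47 km × 3240/340 = 14 km.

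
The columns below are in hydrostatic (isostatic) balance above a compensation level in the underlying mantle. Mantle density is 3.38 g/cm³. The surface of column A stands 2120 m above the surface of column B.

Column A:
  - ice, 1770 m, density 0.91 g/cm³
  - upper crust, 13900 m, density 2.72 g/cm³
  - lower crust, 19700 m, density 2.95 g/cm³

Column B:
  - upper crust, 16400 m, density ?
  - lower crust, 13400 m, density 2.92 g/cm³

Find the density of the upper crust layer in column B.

2.85 g/cm³

Take the compensation level at the base of the deeper column (depth z_c below the surface of column A) and equate Σ ρ_i t_i down to z_c; mantle fills any gap and the z_c terms cancel.
Column A: 1770×0.91 + 13900×2.72 + 19700×2.95 + (z_c − 35370)×3.38
Column B: 2120×0 + 16400×ρ + 13400×2.92 + (z_c − 2120 − 29800)×3.38
The z_c×3.38 term appears on both sides and cancels. Collect the known terms of each column as K = Σ(ρt)_known − 3.38 × (depth of known layers): K_A = 97533.7 − 3.38×35370 = −22016.9; K_B = 39128 − 3.38×(2120 + 29800) = −68761.6.
Balance: K_A = K_B + 16400×ρ, so ρ = (K_A − K_B)/16400 = 46744.7/16400 = 2.85 g/cm³.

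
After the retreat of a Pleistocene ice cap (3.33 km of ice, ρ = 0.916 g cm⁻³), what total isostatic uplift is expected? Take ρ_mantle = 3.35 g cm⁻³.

Removing the load lets mantle flow back in; uplift u satisfies ρ_ice t = ρ_m u.
u = t ρ_ice/ρ_m = 3.33 km × 0.916/3.35 = 0.911 km.

0.911 km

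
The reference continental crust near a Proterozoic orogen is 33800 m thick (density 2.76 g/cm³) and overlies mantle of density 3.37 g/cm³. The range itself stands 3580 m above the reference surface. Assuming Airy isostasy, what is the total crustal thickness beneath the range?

53600 m

Root depth r = h ρ_c / (ρ_m − ρ_c) = 3580 m × 2.76 / 0.61 = 16200 m.
Total thickness = T + h + r = 33800 m + 3580 m + 16200 m = 53600 m.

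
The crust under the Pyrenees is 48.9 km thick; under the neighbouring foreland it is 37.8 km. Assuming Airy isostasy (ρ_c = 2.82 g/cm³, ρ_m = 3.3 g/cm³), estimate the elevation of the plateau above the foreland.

Excess crust Δ = 48.9 km − 37.8 km = 11.1 km, split between elevation h and root r with h + r = Δ.
Airy balance ρ_c h = (ρ_m − ρ_c) r gives r = h ρ_c/(ρ_m − ρ_c), so h (1 + ρ_c/(ρ_m − ρ_c)) = Δ, i.e. h = Δ (ρ_m − ρ_c)/ρ_m.
h = 11.1 km × 0.48/3.3 = 1.61 km.

1.61 km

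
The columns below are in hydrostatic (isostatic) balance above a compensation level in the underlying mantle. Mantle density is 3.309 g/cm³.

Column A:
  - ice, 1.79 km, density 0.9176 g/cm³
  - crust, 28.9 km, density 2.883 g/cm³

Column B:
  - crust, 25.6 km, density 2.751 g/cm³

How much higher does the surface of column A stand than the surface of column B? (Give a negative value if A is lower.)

For any compensation level in the mantle, the mantle terms cancel and isostasy reduces to e = (Σt_A − Σt_B) − (Σ(ρt)_A − Σ(ρt)_B) / ρ_m.
Σt_A = 30.69 km; Σt_B = 25.6 km; Σ(ρt)_A = 84.961204; Σ(ρt)_B = 70.4256 (in km·g/cm³).
e = (30.69 − 25.6) − (84.961204 − 70.4256) / 3.309 = 0.697 km.

0.697 km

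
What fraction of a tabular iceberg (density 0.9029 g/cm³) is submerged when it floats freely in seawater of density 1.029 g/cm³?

87.7%

Submerged fraction = ρ_obj/ρ_fluid = 0.9029/1.029 = 87.7%.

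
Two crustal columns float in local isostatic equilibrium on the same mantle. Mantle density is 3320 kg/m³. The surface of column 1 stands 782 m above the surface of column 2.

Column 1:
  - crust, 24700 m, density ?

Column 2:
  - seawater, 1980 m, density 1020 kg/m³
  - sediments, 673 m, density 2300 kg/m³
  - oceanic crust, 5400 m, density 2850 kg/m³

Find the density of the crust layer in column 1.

2900 kg/m³

Take the compensation level at the base of the deeper column (depth z_c below the surface of column 1) and equate Σ ρ_i t_i down to z_c; mantle fills any gap and the z_c terms cancel.
Column 1: 24700×ρ + (z_c − 24700)×3320
Column 2: 782×0 + 1980×1020 + 673×2300 + 5400×2850 + (z_c − 782 − 8053)×3320
The z_c×3320 term appears on both sides and cancels. Collect the known terms of each column as K = Σ(ρt)_known − 3320 × (depth of known layers): K_1 = 0 − 3320×24700 = −82004000; K_2 = 18957500 − 3320×(782 + 8053) = −10374700.
Balance: K_1 + 24700×ρ = K_2, so ρ = (K_2 − K_1)/24700 = 71629300/24700 = 2900 kg/m³.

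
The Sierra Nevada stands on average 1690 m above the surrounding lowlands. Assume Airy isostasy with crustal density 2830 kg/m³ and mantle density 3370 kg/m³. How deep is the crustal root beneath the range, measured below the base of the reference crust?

In Airy isostatic equilibrium: the weight of the topography is balanced by the buoyancy of the root, ρ_c h = (ρ_m − ρ_c) r.
r = h · ρ_c / (ρ_m − ρ_c) = 1690 m × 2830 / (3370 − 2830) = 8860 m.

8860 m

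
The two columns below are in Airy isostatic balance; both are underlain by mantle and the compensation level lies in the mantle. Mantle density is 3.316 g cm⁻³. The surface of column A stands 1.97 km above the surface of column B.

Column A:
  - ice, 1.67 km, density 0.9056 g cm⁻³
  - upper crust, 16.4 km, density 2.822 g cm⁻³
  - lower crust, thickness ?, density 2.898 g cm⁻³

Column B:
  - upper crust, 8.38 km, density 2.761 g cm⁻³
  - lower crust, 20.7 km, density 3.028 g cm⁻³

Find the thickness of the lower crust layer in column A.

12 km

Take the compensation level at the base of the deeper column (depth z_c below the surface of column A) and equate Σ ρ_i t_i down to z_c; mantle fills any gap and the z_c terms cancel.
Column A: 1.67×0.9056 + 16.4×2.822 + x×2.898 + (z_c − 18.07 − x)×3.316
Column B: 1.97×0 + 8.38×2.761 + 20.7×3.028 + (z_c − 1.97 − 29.08)×3.316
The z_c×3.316 term appears on both sides and cancels. Collect the known terms of each column as K = Σ(ρt)_known − 3.316 × (depth of known layers): K_A = 47.793152 − 3.316×18.07 = −12.126968; K_B = 85.81678 − 3.316×(1.97 + 29.08) = −17.14502.
Balance: K_A − x×(3.316 − 2.898) = K_B, so x = (K_A − K_B)/(3.316 − 2.898) = 5.01805/0.418 = 12 km.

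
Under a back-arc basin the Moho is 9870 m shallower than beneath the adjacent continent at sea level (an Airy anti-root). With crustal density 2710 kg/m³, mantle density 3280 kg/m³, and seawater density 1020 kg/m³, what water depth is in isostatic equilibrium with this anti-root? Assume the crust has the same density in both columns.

Replacing a thickness d of crust by seawater at the top must be balanced by replacing crust with mantle at the base: d (ρ_c − ρ_w) = a (ρ_m − ρ_c).
d = a (ρ_m − ρ_c)/(ρ_c − ρ_w) = 9870 m × 570/1690 = 3330 m.

3330 m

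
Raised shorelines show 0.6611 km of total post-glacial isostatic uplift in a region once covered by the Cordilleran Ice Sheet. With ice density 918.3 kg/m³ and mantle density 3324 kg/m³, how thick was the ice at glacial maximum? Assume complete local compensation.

2.39 km

u = t ρ_ice/ρ_m → t = u ρ_m/ρ_ice = 0.6611 km × 3324/918.3 = 2.39 km.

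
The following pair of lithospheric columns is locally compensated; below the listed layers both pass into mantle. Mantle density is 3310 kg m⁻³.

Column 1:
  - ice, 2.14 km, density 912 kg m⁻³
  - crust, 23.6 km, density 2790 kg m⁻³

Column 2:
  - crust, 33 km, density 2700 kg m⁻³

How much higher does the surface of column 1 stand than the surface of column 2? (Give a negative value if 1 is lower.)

−0.824 km

For any compensation level in the mantle, the mantle terms cancel and isostasy reduces to e = (Σt_1 − Σt_2) − (Σ(ρt)_1 − Σ(ρt)_2) / ρ_m.
Σt_1 = 25.74 km; Σt_2 = 33 km; Σ(ρt)_1 = 67795.68; Σ(ρt)_2 = 89100 (in km·kg m⁻³).
e = (25.74 − 33) − (67795.68 − 89100) / 3310 = −0.824 km.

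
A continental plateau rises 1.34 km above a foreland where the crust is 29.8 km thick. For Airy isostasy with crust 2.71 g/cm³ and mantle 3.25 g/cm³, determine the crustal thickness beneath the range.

37.9 km

Root depth r = h ρ_c / (ρ_m − ρ_c) = 1.34 km × 2.71 / 0.54 = 6.725 km.
Total thickness = T + h + r = 29.8 km + 1.34 km + 6.725 km = 37.9 km.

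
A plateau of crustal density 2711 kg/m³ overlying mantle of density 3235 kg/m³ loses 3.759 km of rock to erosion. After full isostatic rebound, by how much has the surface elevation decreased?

Rebound u = e ρ_c/ρ_m = 3.759 km × 2711/3235 = 3.15 km.
Net surface drop = e − u = 3.759 km − 3.15 km = e (ρ_m − ρ_c)/ρ_m = 0.609 km.

0.609 km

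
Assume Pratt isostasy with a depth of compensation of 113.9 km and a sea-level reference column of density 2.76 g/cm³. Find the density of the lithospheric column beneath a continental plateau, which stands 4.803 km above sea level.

2.65 g/cm³

Pratt balance: ρ_ref D = ρ (D + h).
ρ = ρ_ref D/(D + h) = 2.76 × 113.9 km/(113.9 km + 4.803 km) = 2.65 g/cm³.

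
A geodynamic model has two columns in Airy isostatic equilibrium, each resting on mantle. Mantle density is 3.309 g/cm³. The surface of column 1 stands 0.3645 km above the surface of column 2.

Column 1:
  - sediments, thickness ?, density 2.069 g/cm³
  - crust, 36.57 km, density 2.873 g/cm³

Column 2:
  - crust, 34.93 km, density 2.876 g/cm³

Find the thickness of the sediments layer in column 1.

Take the compensation level at the base of the deeper column (depth z_c below the surface of column 1) and equate Σ ρ_i t_i down to z_c; mantle fills any gap and the z_c terms cancel.
Column 1: x×2.069 + 36.57×2.873 + (z_c − 36.57 − x)×3.309
Column 2: 0.3645×0 + 34.93×2.876 + (z_c − 0.3645 − 34.93)×3.309
The z_c×3.309 term appears on both sides and cancels. Collect the known terms of each column as K = Σ(ρt)_known − 3.309 × (depth of known layers): K_1 = 105.06561 − 3.309×36.57 = −15.94452; K_2 = 100.45868 − 3.309×(0.3645 + 34.93) = −16.3308205.
Balance: K_1 − x×(3.309 − 2.069) = K_2, so x = (K_1 − K_2)/(3.309 − 2.069) = 0.3863/1.24 = 0.312 km.

0.312 km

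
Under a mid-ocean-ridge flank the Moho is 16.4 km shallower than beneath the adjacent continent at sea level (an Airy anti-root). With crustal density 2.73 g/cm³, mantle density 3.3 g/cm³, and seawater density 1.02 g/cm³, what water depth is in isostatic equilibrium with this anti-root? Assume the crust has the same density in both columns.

Replacing a thickness d of crust by seawater at the top must be balanced by replacing crust with mantle at the base: d (ρ_c − ρ_w) = a (ρ_m − ρ_c).
d = a (ρ_m − ρ_c)/(ρ_c − ρ_w) = 16.4 km × 0.57/1.71 = 5.47 km.

5.47 km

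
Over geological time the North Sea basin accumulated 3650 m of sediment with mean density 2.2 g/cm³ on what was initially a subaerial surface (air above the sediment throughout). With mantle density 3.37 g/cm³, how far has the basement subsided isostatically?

2380 m

Subaerial load: s = t ρ_sed / ρ_m = 3650 m × 2.2/3.37 = 2380 m.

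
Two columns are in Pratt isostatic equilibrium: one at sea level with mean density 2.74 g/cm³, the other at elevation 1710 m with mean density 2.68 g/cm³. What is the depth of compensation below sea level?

76400 m

ρ_ref D = ρ (D + h) → D (ρ_ref − ρ) = ρ h.
D = ρ h/(ρ_ref − ρ) = 2.68 × 1710 m/(2.74 − 2.68) = 76400 m.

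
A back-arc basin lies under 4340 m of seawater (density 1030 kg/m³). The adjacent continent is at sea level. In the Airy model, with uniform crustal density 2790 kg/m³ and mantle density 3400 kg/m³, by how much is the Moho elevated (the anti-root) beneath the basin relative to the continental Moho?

12500 m

Balancing pressure at the compensation depth: replacing crust with seawater at the top is compensated by replacing crust with mantle at the base: d (ρ_c − ρ_w) = a (ρ_m − ρ_c).
a = d (ρ_c − ρ_w)/(ρ_m − ρ_c) = 4340 m × 1760/610 = 12500 m.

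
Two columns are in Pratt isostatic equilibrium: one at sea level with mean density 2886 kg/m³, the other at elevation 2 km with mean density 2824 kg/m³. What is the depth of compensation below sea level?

91.1 km

ρ_ref D = ρ (D + h) → D (ρ_ref − ρ) = ρ h.
D = ρ h/(ρ_ref − ρ) = 2824 × 2 km/(2886 − 2824) = 91.1 km.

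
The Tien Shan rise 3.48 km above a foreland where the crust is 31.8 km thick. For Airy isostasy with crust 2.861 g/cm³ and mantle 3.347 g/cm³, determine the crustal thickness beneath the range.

55.8 km

Root depth r = h ρ_c / (ρ_m − ρ_c) = 3.48 km × 2.861 / 0.486 = 20.49 km.
Total thickness = T + h + r = 31.8 km + 3.48 km + 20.49 km = 55.8 km.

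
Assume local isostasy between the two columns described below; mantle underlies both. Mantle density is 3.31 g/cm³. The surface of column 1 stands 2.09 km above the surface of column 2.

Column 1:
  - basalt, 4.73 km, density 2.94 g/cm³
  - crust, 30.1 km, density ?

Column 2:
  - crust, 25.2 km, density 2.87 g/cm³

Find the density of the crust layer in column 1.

Take the compensation level at the base of the deeper column (depth z_c below the surface of column 1) and equate Σ ρ_i t_i down to z_c; mantle fills any gap and the z_c terms cancel.
Column 1: 4.73×2.94 + 30.1×ρ + (z_c − 34.83)×3.31
Column 2: 2.09×0 + 25.2×2.87 + (z_c − 2.09 − 25.2)×3.31
The z_c×3.31 term appears on both sides and cancels. Collect the known terms of each column as K = Σ(ρt)_known − 3.31 × (depth of known layers): K_1 = 13.9062 − 3.31×34.83 = −101.3811; K_2 = 72.324 − 3.31×(2.09 + 25.2) = −18.0059.
Balance: K_1 + 30.1×ρ = K_2, so ρ = (K_2 − K_1)/30.1 = 83.3752/30.1 = 2.77 g/cm³.

2.77 g/cm³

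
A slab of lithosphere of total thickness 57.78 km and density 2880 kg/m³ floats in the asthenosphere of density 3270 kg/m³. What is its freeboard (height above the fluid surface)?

6.89 km

Floating equilibrium: submerged depth d = t ρ_obj/ρ_fluid = 57.78 km × 2880/3270 = 50.89 km.
Freeboard = t − d = 57.78 km − 50.89 km = 6.89 km.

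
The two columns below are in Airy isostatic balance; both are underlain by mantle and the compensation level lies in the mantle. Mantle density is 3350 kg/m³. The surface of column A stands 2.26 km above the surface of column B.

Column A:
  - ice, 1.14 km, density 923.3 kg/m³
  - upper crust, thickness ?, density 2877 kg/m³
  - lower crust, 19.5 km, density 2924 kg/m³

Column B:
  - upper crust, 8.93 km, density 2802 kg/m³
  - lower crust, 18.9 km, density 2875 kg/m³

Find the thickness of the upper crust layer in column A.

Take the compensation level at the base of the deeper column (depth z_c below the surface of column A) and equate Σ ρ_i t_i down to z_c; mantle fills any gap and the z_c terms cancel.
Column A: 1.14×923.3 + x×2877 + 19.5×2924 + (z_c − 20.64 − x)×3350
Column B: 2.26×0 + 8.93×2802 + 18.9×2875 + (z_c − 2.26 − 27.83)×3350
The z_c×3350 term appears on both sides and cancels. Collect the known terms of each column as K = Σ(ρt)_known − 3350 × (depth of known layers): K_A = 58070.562 − 3350×20.64 = −11073.438; K_B = 79359.36 − 3350×(2.26 + 27.83) = −21442.14.
Balance: K_A − x×(3350 − 2877) = K_B, so x = (K_A − K_B)/(3350 − 2877) = 10368.7/473 = 21.9 km.

21.9 km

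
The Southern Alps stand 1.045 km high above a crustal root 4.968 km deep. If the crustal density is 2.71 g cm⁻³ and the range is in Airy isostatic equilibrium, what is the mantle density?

3.28 g cm⁻³

Airy balance: ρ_c h = (ρ_m − ρ_c) r → ρ_m = ρ_c (1 + h/r).
ρ_m = 2.71 × (1 + 1.045 km/4.968 km) = 3.28 g cm⁻³.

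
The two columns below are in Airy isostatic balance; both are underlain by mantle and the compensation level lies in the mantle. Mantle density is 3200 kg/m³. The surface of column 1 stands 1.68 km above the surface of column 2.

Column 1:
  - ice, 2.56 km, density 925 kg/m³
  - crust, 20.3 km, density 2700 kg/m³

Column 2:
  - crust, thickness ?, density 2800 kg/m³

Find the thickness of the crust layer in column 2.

Take the compensation level at the base of the deeper column (depth z_c below the surface of column 1) and equate Σ ρ_i t_i down to z_c; mantle fills any gap and the z_c terms cancel.
Column 1: 2.56×925 + 20.3×2700 + (z_c − 22.86)×3200
Column 2: 1.68×0 + x×2800 + (z_c − 1.68 − 0 − x)×3200
The z_c×3200 term appears on both sides and cancels. Collect the known terms of each column as K = Σ(ρt)_known − 3200 × (depth of known layers): K_1 = 57178 − 3200×22.86 = −15974; K_2 = 0 − 3200×(1.68 + 0) = −5376.
Balance: K_1 = K_2 − x×(3200 − 2800), so x = (K_2 − K_1)/(3200 − 2800) = 10598/400 = 26.5 km.

26.5 km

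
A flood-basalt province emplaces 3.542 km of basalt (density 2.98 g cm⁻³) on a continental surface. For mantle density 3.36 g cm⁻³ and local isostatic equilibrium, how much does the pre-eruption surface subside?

Subaerial loading: s = t ρ_load / ρ_m.
s = 3.542 km × 2.98/3.36 = 3.14 km.

3.14 km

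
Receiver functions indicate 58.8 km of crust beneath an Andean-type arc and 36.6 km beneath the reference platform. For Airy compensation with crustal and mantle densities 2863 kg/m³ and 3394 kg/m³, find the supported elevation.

3.47 km

Excess crust Δ = 58.8 km − 36.6 km = 22.2 km, split between elevation h and root r with h + r = Δ.
Airy balance ρ_c h = (ρ_m − ρ_c) r gives r = h ρ_c/(ρ_m − ρ_c), so h (1 + ρ_c/(ρ_m − ρ_c)) = Δ, i.e. h = Δ (ρ_m − ρ_c)/ρ_m.
h = 22.2 km × 531/3394 = 3.47 km.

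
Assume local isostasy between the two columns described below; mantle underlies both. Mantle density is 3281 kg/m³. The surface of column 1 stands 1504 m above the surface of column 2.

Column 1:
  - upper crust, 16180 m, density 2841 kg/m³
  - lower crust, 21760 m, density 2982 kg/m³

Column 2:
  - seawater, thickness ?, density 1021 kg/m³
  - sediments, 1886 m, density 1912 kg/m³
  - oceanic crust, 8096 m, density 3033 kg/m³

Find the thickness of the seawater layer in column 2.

Take the compensation level at the base of the deeper column (depth z_c below the surface of column 1) and equate Σ ρ_i t_i down to z_c; mantle fills any gap and the z_c terms cancel.
Column 1: 16180×2841 + 21760×2982 + (z_c − 37940)×3281
Column 2: 1504×0 + x×1021 + 1886×1912 + 8096×3033 + (z_c − 1504 − 9982 − x)×3281
The z_c×3281 term appears on both sides and cancels. Collect the known terms of each column as K = Σ(ρt)_known − 3281 × (depth of known layers): K_1 = 110855700 − 3281×37940 = −13625440; K_2 = 28161200 − 3281×(1504 + 9982) = −9524366.
Balance: K_1 = K_2 − x×(3281 − 1021), so x = (K_2 − K_1)/(3281 − 1021) = 4101070/2260 = 1810 m.

1810 m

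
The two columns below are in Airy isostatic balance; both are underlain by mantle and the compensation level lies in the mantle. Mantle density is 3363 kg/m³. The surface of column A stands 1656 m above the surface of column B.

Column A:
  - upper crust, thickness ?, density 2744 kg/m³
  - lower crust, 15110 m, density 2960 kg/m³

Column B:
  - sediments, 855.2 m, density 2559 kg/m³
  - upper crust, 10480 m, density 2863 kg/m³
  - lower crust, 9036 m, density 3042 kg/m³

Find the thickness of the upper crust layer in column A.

Take the compensation level at the base of the deeper column (depth z_c below the surface of column A) and equate Σ ρ_i t_i down to z_c; mantle fills any gap and the z_c terms cancel.
Column A: x×2744 + 15110×2960 + (z_c − 15110 − x)×3363
Column B: 1656×0 + 855.2×2559 + 10480×2863 + 9036×3042 + (z_c − 1656 − 20371.2)×3363
The z_c×3363 term appears on both sides and cancels. Collect the known terms of each column as K = Σ(ρt)_known − 3363 × (depth of known layers): K_A = 44725600 − 3363×15110 = −6089330; K_B = 59680208.8 − 3363×(1656 + 20371.2) = −14397264.8.
Balance: K_A − x×(3363 − 2744) = K_B, so x = (K_A − K_B)/(3363 − 2744) = 8307930/619 = 13400 m.

13400 m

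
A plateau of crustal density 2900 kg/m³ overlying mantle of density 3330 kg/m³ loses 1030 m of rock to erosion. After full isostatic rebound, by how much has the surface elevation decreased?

Rebound u = e ρ_c/ρ_m = 1030 m × 2900/3330 = 897 m.
Net surface drop = e − u = 1030 m − 897 m = e (ρ_m − ρ_c)/ρ_m = 133 m.

133 m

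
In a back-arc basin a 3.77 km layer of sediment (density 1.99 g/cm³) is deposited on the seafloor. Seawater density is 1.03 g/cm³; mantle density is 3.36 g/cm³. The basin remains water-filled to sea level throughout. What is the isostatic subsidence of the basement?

Submarine loading: the sediment displaces seawater, and the subsidence is in turn flooded, so s (ρ_m − ρ_w) = t (ρ_sed − ρ_w).
s = 3.77 km × (1.99 − 1.03) / (3.36 − 1.03) = 1.55 km.

1.55 km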